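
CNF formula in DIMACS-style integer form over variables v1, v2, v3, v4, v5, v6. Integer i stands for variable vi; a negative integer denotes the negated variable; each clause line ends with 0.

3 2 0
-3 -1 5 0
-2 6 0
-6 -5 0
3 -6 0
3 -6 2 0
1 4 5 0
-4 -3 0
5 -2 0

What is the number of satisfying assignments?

The models are:
  v1=F v2=F v3=T v4=F v5=T v6=F
  v1=T v2=F v3=T v4=F v5=T v6=F
That's 2 in total.

2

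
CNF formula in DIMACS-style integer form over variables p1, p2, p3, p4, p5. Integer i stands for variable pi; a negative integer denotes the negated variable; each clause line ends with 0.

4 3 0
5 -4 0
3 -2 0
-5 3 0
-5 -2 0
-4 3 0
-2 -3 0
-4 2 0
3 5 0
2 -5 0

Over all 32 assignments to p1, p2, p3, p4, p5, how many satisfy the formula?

The models are:
  p1=0 p2=0 p3=1 p4=0 p5=0
  p1=1 p2=0 p3=1 p4=0 p5=0
Count: 2.

2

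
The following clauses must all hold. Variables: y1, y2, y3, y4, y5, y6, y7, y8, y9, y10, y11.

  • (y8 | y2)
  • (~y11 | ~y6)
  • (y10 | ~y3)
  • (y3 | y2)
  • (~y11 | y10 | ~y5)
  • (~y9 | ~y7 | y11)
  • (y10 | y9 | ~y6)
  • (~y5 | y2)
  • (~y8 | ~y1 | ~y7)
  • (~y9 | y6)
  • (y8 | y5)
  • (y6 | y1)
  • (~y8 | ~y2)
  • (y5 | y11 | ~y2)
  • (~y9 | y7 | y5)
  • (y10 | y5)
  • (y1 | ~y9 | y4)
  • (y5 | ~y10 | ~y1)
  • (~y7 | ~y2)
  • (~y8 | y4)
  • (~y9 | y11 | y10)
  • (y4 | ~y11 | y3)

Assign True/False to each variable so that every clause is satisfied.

y1=False, y2=True, y3=True, y4=True, y5=True, y6=True, y7=False, y8=False, y9=False, y10=True, y11=False

Pure literal: y4 appears only positively; assign y4 = True.
Branch on y1: take y1 = False.
  then y6 is forced to True.
  then y11 is forced to False.
Set y2 = True and propagate.
  then y8 is forced to False.
  then y5 is forced to True.
  then y7 is forced to False.
Branch on y3: take y3 = True.
  then y10 is forced to True.
y9 is now unconstrained; take y9 = False.
Every clause has at least one true literal under this assignment.
Check each clause:
  1. (y2 | y8) — y2 is true.
  2. (~y6 | ~y11) — ~y11 is true.
  3. (y10 | ~y3) — y10 is true.
  4. (y3 | y2) — y2 is true.
  5. (~y5 | ~y11 | y10) — y10 is true.
  6. (~y7 | y11 | ~y9) — ~y7 is true.
  7. (y10 | ~y6 | y9) — y10 is true.
  8. (~y5 | y2) — y2 is true.
  9. (~y1 | ~y8 | ~y7) — ~y8 is true.
  10. (y6 | ~y9) — y6 is true.
  11. (y5 | y8) — y5 is true.
  12. (y6 | y1) — y6 is true.
  13. (~y2 | ~y8) — ~y8 is true.
  14. (y5 | ~y2 | y11) — y5 is true.
  15. (y7 | y5 | ~y9) — ~y9 is true.
  16. (y10 | y5) — y10 is true.
  17. (y4 | ~y9 | y1) — y4 is true.
  18. (~y10 | y5 | ~y1) — y5 is true.
  19. (~y2 | ~y7) — ~y7 is true.
  20. (~y8 | y4) — ~y8 is true.
  21. (~y9 | y10 | y11) — y10 is true.
  22. (y4 | ~y11 | y3) — y3 is true.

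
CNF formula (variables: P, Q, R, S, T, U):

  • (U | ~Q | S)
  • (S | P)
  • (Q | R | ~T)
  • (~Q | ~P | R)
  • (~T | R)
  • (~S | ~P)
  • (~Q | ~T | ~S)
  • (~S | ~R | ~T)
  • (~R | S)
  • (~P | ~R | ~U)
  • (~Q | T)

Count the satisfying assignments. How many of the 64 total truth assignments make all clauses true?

The models are:
  P=0 Q=0 R=0 S=1 T=0 U=0
  P=0 Q=0 R=0 S=1 T=0 U=1
  P=0 Q=0 R=1 S=1 T=0 U=0
  P=0 Q=0 R=1 S=1 T=0 U=1
  P=1 Q=0 R=0 S=0 T=0 U=0
  P=1 Q=0 R=0 S=0 T=0 U=1
That's 6 in total.

6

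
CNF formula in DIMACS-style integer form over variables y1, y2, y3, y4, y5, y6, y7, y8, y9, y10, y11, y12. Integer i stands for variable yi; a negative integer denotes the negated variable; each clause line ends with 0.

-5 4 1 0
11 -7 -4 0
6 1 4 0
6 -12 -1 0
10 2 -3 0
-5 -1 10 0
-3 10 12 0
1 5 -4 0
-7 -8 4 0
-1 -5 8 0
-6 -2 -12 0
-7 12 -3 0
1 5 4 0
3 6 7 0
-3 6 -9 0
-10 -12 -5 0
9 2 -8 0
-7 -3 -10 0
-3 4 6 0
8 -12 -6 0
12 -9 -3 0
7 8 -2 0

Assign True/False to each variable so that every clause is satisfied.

y1 = 0, y2 = 1, y3 = 0, y4 = 1, y5 = 1, y6 = 0, y7 = 1, y8 = 0, y9 = 1, y10 = 0, y11 = 1, y12 = 1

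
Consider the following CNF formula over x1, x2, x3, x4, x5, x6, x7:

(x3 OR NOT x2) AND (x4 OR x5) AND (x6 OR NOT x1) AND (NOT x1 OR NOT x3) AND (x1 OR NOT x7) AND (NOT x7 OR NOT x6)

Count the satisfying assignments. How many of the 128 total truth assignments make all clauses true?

21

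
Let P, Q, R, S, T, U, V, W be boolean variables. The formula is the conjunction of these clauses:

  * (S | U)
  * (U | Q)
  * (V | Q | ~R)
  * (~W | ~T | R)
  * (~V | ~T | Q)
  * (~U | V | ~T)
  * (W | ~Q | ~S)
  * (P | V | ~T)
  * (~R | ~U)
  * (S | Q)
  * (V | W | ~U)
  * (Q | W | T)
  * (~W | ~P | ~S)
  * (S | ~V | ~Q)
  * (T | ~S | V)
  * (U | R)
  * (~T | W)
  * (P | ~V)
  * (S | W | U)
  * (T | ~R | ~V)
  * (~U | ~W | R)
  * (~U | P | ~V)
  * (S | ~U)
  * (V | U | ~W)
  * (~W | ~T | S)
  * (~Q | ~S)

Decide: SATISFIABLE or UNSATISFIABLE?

U = True:
  propagation gives R=False, W=False, V=True, T=False; an empty clause results — contradiction.
U = False:
  propagation gives S=True, Q=True; an empty clause results — contradiction.
Every branch closes, so no satisfying assignment exists.

UNSATISFIABLE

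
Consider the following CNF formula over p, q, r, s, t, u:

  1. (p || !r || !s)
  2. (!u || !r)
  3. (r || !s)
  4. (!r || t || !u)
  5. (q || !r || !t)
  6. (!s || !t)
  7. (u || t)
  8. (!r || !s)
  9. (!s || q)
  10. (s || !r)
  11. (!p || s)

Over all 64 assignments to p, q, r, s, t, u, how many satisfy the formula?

The models are:
  p=F q=F r=F s=F t=F u=T
  p=F q=F r=F s=F t=T u=F
  p=F q=F r=F s=F t=T u=T
  p=F q=T r=F s=F t=F u=T
  p=F q=T r=F s=F t=T u=F
  p=F q=T r=F s=F t=T u=T
That's 6 in total.

6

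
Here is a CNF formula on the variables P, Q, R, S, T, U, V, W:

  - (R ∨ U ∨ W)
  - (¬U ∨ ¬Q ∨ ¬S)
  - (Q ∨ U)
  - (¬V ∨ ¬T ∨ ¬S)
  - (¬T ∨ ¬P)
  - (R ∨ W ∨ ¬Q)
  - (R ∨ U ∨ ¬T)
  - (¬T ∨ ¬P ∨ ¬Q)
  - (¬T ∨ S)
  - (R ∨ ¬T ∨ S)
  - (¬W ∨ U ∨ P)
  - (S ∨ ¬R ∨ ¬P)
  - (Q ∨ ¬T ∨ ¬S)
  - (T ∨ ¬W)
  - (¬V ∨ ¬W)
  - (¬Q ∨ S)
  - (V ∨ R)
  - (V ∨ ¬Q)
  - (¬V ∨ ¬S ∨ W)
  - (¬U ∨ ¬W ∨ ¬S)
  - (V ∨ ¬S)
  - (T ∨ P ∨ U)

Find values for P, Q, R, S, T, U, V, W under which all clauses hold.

Branch on P: take P = False.
The remaining clauses are satisfied by Q = False, R = True, S = False, T = False, U = True, V = False, W = False.
Every clause has at least one true literal under this assignment.

P=F  Q=F  R=T  S=F  T=F  U=T  V=F  W=F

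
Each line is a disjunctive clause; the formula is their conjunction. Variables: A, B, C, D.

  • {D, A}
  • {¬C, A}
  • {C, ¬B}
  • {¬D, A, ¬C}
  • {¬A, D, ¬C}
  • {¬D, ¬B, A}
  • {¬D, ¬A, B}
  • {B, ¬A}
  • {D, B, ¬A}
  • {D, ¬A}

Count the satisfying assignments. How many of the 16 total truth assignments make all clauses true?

Satisfying assignments:
  A=0 B=0 C=0 D=1
  A=1 B=1 C=1 D=1
That's 2 in total.

2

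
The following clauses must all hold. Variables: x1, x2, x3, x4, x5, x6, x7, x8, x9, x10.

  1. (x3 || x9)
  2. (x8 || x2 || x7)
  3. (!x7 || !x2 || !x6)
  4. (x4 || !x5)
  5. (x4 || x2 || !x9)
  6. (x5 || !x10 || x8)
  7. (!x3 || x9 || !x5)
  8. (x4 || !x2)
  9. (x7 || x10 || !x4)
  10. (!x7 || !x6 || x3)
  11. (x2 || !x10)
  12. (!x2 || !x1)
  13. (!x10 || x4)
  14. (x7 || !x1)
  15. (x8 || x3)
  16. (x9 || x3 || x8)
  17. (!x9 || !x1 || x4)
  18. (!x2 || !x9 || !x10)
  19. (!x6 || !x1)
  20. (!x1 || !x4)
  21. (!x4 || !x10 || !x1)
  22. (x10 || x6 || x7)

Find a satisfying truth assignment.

x1 occurs only negated in the remaining clauses — set x1 = False.
Pure literal: x8 appears only positively; assign x8 = True.
Set x2 = True and propagate.
  then x4 is forced to True.
Try x3 = True.
For the remaining variables, x5 = False, x6 = False, x7 = False, x9 = False, x10 = True works.
Every clause has at least one true literal under this assignment.

x1 = False, x2 = True, x3 = True, x4 = True, x5 = False, x6 = False, x7 = False, x8 = True, x9 = False, x10 = True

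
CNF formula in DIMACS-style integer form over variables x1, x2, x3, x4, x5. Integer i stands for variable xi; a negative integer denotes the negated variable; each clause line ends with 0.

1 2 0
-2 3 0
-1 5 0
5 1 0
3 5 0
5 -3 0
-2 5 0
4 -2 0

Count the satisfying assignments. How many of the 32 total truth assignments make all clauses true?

Satisfying assignments:
  x1=0 x2=1 x3=1 x4=1 x5=1
  x1=1 x2=0 x3=0 x4=0 x5=1
  x1=1 x2=0 x3=0 x4=1 x5=1
  x1=1 x2=0 x3=1 x4=0 x5=1
  x1=1 x2=0 x3=1 x4=1 x5=1
  x1=1 x2=1 x3=1 x4=1 x5=1
That's 6 in total.

6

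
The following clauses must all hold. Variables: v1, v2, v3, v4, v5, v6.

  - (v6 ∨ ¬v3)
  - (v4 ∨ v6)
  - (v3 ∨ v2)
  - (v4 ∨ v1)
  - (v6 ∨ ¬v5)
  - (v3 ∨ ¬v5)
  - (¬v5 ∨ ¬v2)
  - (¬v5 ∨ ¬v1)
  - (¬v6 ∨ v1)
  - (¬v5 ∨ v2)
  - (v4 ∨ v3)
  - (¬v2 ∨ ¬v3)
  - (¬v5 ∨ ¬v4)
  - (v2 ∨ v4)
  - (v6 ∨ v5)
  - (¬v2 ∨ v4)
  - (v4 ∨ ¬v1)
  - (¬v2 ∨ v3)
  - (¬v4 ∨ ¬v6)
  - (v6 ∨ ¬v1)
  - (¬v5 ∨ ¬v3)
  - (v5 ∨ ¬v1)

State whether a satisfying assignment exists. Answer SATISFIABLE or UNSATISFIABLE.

UNSATISFIABLE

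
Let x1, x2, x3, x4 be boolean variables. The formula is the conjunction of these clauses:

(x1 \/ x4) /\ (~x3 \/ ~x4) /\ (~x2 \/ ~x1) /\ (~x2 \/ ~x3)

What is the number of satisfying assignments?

The models are:
  x1=F x2=F x3=F x4=T
  x1=F x2=T x3=F x4=T
  x1=T x2=F x3=F x4=F
  x1=T x2=F x3=F x4=T
  x1=T x2=F x3=T x4=F
Count: 5.

5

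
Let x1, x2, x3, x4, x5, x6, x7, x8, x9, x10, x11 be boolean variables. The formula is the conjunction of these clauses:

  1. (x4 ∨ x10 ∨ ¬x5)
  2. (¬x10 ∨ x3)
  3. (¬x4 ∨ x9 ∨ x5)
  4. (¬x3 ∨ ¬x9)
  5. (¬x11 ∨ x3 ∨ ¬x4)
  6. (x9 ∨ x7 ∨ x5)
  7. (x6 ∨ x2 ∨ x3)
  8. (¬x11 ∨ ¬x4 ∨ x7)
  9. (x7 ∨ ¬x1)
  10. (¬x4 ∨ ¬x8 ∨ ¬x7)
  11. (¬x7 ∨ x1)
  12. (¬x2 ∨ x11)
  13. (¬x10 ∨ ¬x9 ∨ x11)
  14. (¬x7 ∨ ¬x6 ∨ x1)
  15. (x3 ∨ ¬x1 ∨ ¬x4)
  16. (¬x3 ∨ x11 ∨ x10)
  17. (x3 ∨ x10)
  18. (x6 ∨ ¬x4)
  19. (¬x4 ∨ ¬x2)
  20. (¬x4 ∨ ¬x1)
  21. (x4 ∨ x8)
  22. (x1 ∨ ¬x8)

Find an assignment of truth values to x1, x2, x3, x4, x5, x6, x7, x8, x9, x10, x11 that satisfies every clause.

x1=T, x2=T, x3=T, x4=F, x5=F, x6=T, x7=T, x8=T, x9=F, x10=T, x11=T

Branch on x1: take x1 = True.
  then x7 is forced to True.
  then x4 is forced to False.
  then x8 is forced to True.
Branch on x2: take x2 = True.
  then x11 is forced to True.
The remaining clauses are satisfied by x3 = True, x5 = False, x6 = True, x9 = False, x10 = True.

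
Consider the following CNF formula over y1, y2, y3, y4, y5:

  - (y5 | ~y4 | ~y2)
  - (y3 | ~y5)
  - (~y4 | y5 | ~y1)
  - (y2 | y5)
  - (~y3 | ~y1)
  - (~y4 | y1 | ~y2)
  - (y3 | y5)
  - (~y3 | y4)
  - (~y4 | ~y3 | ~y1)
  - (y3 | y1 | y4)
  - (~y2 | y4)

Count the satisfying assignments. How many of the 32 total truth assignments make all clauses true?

The models are:
  y1=0 y2=0 y3=1 y4=1 y5=1
Count: 1.

1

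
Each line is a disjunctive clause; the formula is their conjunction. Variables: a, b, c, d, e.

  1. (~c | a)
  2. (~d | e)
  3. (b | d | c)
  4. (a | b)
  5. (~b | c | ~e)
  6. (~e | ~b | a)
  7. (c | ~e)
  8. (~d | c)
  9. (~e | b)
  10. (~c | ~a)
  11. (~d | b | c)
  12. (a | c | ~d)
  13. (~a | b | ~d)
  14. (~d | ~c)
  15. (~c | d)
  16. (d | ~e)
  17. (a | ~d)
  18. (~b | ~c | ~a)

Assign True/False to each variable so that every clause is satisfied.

a = 1  b = 1  c = 0  d = 0  e = 0

Set a = True and propagate.
  then c is forced to False.
  then e is forced to False.
  then d is forced to False.
  then b is forced to True.
Check each clause:
  1. (~c | a) — a is true.
  2. (~d | e) — ~d is true.
  3. (b | c | d) — b is true.
  4. (b | a) — a is true.
  5. (~e | c | ~b) — ~e is true.
  6. (~e | ~b | a) — a is true.
  7. (~e | c) — ~e is true.
  8. (c | ~d) — ~d is true.
  9. (b | ~e) — b is true.
  10. (~a | ~c) — ~c is true.
  11. (~d | b | c) — b is true.
  12. (~d | c | a) — a is true.
  13. (b | ~d | ~a) — b is true.
  14. (~c | ~d) — ~d is true.
  15. (~c | d) — ~c is true.
  16. (d | ~e) — ~e is true.
  17. (~d | a) — a is true.
  18. (~a | ~c | ~b) — ~c is true.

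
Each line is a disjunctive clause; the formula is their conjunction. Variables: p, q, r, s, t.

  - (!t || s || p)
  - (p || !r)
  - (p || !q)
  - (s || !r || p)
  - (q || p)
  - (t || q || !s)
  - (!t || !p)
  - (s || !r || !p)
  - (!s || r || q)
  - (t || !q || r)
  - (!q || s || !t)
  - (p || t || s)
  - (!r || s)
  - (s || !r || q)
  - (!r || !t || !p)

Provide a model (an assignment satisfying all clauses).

p=True, q=True, r=True, s=True, t=False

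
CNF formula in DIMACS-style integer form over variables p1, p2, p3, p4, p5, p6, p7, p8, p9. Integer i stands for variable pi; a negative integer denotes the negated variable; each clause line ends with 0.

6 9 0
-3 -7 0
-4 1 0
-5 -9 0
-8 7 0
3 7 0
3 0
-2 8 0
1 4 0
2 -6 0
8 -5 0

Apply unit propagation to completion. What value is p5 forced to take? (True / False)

False

Unit clause (p3) sets p3 = True.
(¬p7 ∨ ¬p3) with p3 = True leaves only ¬p7, so p7 = False.
In (¬p8 ∨ p7), p7 is now false; ¬p8 must hold, so p8 = False.
(¬p2 ∨ p8) with p8 = False leaves only ¬p2, so p2 = False.
In (¬p6 ∨ p2), p2 is now false; ¬p6 must hold, so p6 = False.
(p9 ∨ p6): since p6 = False, the clause reduces to (p9). p9 = True.
(¬p5 ∨ ¬p9) with p9 = True leaves only ¬p5, so p5 = False.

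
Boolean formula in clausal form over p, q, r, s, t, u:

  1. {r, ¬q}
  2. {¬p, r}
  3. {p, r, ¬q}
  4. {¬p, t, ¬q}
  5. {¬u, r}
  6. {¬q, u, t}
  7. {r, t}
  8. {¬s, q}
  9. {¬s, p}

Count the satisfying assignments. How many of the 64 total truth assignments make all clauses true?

16

Case analysis on q and r:
  q=1, r=1: 7 of the 16 assignments to (p,s,t,u) work.
  q=1, r=0: a clause becomes empty — 0.
  q=0, r=1: forces s=0; p, t, u free → 2^3 = 8.
  q=0, r=0: remaining (p,s,t,u) ∈ {(0,0,1,0)} — 1.
Total: 7 + 0 + 8 + 1 = 16.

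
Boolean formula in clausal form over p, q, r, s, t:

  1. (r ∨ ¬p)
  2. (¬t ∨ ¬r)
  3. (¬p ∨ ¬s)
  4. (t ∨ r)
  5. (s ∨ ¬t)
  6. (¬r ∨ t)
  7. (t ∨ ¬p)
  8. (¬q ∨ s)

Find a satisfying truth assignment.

p = F  q = F  r = F  s = T  t = T

p occurs only negated in the remaining clauses — set p = False.
q occurs only negated in the remaining clauses — set q = False.
Try r = False.
  then t is forced to True.
  then s is forced to True.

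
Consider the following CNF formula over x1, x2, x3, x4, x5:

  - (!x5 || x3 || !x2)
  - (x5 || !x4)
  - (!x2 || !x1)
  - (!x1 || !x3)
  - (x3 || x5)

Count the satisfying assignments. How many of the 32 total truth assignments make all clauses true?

10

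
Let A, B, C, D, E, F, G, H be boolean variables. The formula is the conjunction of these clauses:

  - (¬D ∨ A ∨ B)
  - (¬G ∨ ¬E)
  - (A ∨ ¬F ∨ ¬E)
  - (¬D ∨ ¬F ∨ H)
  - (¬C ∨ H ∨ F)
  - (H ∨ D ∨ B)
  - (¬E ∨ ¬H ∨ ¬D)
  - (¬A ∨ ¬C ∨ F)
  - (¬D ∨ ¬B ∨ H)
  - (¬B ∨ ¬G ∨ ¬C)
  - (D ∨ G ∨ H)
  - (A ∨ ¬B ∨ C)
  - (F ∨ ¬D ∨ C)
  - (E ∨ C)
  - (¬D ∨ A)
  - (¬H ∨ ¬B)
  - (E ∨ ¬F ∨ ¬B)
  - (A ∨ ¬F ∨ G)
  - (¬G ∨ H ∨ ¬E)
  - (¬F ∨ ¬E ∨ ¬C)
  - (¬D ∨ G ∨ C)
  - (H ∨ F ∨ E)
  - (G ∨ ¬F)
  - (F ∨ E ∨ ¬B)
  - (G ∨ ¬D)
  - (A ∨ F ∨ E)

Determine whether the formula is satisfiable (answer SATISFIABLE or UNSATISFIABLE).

SATISFIABLE

Try A = False.
  then D is forced to False.
For the remaining variables, B = False, C = False, E = True, F = False, G = False, H = True works.
Every clause has at least one true literal under this assignment.
So A=False, B=False, C=False, D=False, E=True, F=False, G=False, H=True is a satisfying assignment.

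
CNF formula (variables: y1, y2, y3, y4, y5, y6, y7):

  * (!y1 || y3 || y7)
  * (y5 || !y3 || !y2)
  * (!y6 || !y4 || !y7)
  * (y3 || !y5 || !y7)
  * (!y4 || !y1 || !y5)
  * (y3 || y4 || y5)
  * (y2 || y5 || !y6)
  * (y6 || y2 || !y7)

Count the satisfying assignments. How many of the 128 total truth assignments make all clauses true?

36

Split on y5, then y3.
  y5=1, y3=1: 19 of the 32 assignments to (y1,y2,y4,y6,y7) work.
  y5=1, y3=0: forces y1=0; y7=0; y2, y4, y6 free → 2^3 = 8.
  y5=0, y3=1: remaining (y1,y2,y4,y6,y7) ∈ {(0,0,0,0,0); (0,0,1,0,0); (1,0,0,0,0); (1,0,1,0,0)} — 4.
  y5=0, y3=0: 5 of the 32 assignments to (y1,y2,y4,y6,y7) work.
Total: 19 + 8 + 4 + 5 = 36.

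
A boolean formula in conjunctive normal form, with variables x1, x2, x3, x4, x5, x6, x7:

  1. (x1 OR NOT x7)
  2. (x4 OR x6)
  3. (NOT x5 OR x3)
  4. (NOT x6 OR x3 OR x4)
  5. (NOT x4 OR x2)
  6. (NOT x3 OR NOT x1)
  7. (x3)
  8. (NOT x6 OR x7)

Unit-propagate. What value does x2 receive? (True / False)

True

(x3) is a unit clause: x3 = True.
In (NOT x1 OR NOT x3), NOT x3 is now false; NOT x1 must hold, so x1 = False.
(NOT x7 OR x1): since x1 = False, the clause reduces to (NOT x7). x7 = False.
In (x7 OR NOT x6), x7 is now false; NOT x6 must hold, so x6 = False.
In (x4 OR x6), x6 is now false; x4 must hold, so x4 = True.
From (NOT x4 OR x2) and x4 = True: x2 = True.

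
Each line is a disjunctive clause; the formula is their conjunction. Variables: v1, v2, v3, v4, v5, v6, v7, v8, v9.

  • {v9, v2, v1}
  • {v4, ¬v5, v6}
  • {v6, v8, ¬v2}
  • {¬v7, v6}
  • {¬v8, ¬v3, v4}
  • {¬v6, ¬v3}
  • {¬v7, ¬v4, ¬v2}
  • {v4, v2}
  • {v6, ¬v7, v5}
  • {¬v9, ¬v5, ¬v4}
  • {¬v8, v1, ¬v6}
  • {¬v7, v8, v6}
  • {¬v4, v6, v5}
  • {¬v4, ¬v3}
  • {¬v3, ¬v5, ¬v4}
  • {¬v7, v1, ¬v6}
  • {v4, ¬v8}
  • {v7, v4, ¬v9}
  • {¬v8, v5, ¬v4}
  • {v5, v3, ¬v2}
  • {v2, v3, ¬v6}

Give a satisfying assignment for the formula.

v1 = T, v2 = T, v3 = F, v4 = F, v5 = T, v6 = T, v7 = T, v8 = F, v9 = T

Pure literal: v1 appears only positively; assign v1 = True.
Set v2 = True and propagate.
Set v3 = False and propagate.
  then v5 is forced to True.
The remaining clauses are satisfied by v4 = False, v6 = True, v7 = True, v8 = False, v9 = True.
Every clause has at least one true literal under this assignment.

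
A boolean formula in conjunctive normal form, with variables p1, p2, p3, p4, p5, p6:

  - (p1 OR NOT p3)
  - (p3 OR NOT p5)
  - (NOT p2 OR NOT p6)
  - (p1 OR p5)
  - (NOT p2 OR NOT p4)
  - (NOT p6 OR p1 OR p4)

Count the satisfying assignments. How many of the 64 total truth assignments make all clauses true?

15

Split on p1, then p2.
  p1=1, p2=1: remaining (p3,p4,p5,p6) ∈ {(0,0,0,0); (1,0,0,0); (1,0,1,0)} — 3.
  p1=1, p2=0: p4, p6 free; 3 ways for (p3,p5) × 2^2 = 12.
  p1=0, p2=1: a clause becomes empty — 0.
  p1=0, p2=0: a clause becomes empty — 0.
Total: 3 + 12 + 0 + 0 = 15.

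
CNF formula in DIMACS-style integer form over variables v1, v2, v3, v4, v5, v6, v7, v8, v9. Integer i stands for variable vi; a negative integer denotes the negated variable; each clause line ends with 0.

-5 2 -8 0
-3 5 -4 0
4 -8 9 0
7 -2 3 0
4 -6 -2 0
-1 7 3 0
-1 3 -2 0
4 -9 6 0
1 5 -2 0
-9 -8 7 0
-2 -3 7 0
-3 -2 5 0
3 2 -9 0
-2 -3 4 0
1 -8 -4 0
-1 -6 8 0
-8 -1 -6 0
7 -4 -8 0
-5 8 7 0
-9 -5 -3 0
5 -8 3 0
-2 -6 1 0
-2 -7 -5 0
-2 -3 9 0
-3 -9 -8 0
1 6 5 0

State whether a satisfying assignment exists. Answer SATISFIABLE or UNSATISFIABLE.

SATISFIABLE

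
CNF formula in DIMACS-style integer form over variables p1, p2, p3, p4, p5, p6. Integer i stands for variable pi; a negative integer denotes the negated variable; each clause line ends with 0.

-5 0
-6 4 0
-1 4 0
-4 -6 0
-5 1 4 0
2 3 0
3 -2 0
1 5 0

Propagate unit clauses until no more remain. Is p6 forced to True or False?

False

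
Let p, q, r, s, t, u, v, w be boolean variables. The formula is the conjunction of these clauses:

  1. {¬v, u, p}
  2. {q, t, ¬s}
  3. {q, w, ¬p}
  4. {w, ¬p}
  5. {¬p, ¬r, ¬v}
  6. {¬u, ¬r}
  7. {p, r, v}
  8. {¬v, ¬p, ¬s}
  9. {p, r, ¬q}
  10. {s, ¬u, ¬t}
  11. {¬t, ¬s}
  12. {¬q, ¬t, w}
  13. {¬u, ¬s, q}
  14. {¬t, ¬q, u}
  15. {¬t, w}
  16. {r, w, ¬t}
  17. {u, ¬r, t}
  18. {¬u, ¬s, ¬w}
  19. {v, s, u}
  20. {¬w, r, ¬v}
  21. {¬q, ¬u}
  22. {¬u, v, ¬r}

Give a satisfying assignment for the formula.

p=0, q=0, r=0, s=0, t=0, u=1, v=1, w=0

Set p = False and propagate.
Set q = False and propagate.
Branch on r: take r = False.
  then v is forced to True.
  then u is forced to True.
  then s is forced to False.
  then t is forced to False.
  then w is forced to False.
Check each clause:
  1. {¬v, u, p} — u is true.
  2. {q, t, ¬s} — ¬s is true.
  3. {¬p, q, w} — ¬p is true.
  4. {w, ¬p} — ¬p is true.
  5. {¬v, ¬p, ¬r} — ¬r is true.
  6. {¬r, ¬u} — ¬r is true.
  7. {p, r, v} — v is true.
  8. {¬s, ¬p, ¬v} — ¬s is true.
  9. {p, r, ¬q} — ¬q is true.
  10. {s, ¬t, ¬u} — ¬t is true.
  11. {¬t, ¬s} — ¬t is true.
  12. {¬t, w, ¬q} — ¬t is true.
  13. {q, ¬s, ¬u} — ¬s is true.
  14. {¬t, ¬q, u} — ¬t is true.
  15. {w, ¬t} — ¬t is true.
  16. {w, r, ¬t} — ¬t is true.
  17. {t, ¬r, u} — ¬r is true.
  18. {¬u, ¬w, ¬s} — ¬w is true.
  19. {v, s, u} — u is true.
  20. {¬v, ¬w, r} — ¬w is true.
  21. {¬q, ¬u} — ¬q is true.
  22. {¬r, v, ¬u} — ¬r is true.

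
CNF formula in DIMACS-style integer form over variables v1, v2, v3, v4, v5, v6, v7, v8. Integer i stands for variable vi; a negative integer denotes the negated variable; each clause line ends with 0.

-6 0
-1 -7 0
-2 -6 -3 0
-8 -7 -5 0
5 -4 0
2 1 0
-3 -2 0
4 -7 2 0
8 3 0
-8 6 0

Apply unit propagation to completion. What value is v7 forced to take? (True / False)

(~v6) is a unit clause: v6 = False.
In (v6 \/ ~v8), v6 is now false; ~v8 must hold, so v8 = False.
(v8 \/ v3) with v8 = False leaves only v3, so v3 = True.
(~v2 \/ ~v3) with v3 = True leaves only ~v2, so v2 = False.
From (v1 \/ v2) and v2 = False: v1 = True.
(~v1 \/ ~v7): since v1 = True, the clause reduces to (~v7). v7 = False.

False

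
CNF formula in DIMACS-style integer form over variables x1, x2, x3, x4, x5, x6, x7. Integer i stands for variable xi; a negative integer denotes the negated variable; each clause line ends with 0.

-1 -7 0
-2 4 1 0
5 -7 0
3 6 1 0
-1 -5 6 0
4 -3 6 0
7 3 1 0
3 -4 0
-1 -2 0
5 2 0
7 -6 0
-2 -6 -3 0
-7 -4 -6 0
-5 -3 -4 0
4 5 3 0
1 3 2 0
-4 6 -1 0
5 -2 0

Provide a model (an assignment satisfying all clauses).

x1=F, x2=F, x3=T, x4=F, x5=T, x6=T, x7=T

Set x1 = False and propagate.
Set x2 = False and propagate.
  then x5 is forced to True.
  then x3 is forced to True.
  then x4 is forced to False.
  then x6 is forced to True.
  then x7 is forced to True.
Every clause has at least one true literal under this assignment.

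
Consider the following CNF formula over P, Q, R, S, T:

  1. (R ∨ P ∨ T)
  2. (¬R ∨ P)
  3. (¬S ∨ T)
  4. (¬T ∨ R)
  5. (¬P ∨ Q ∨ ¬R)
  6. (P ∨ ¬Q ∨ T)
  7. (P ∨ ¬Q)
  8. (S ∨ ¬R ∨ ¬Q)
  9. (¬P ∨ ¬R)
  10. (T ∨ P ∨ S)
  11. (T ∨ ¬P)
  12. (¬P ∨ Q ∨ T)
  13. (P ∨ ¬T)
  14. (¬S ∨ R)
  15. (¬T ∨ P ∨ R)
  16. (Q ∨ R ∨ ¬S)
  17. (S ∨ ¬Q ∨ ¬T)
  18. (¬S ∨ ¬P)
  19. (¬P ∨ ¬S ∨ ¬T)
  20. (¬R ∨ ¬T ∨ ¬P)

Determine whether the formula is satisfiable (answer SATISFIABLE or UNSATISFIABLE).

P = True:
  propagation gives R=False, T=False; an empty clause results — contradiction.
P = False:
  propagation gives R=False, T=True; an empty clause results — contradiction.
Every branch closes, so no satisfying assignment exists.

UNSATISFIABLE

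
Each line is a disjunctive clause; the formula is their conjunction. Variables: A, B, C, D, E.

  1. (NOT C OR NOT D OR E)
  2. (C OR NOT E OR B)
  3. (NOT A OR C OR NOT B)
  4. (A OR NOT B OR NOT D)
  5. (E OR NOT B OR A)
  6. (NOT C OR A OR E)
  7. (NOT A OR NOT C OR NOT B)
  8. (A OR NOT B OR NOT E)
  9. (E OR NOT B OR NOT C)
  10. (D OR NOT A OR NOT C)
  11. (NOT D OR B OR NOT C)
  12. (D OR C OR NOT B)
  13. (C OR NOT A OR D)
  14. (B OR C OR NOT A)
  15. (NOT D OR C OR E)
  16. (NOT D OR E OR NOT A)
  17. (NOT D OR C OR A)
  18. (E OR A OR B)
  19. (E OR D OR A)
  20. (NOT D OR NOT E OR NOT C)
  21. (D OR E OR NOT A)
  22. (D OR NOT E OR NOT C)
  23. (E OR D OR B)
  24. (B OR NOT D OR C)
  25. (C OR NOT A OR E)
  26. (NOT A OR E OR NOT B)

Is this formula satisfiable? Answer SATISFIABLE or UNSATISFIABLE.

C = True:
  E = True:
    propagation gives D=False; an empty clause results — contradiction.
  E = False:
    propagation gives D=False, A=True; an empty clause results — contradiction.
C = False:
  A = True:
    propagation gives B=False; an empty clause results — contradiction.
  A = False:
    propagation gives D=False, B=False, E=False; an empty clause results — contradiction.
Every branch closes, so no satisfying assignment exists.

UNSATISFIABLE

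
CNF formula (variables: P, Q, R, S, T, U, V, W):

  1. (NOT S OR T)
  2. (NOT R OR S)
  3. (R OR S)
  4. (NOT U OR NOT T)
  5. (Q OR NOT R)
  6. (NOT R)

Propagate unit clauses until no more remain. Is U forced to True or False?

False

(NOT R) stands alone — R = False.
(R OR S) with R = False leaves only S, so S = True.
(T OR NOT S) with S = True leaves only T, so T = True.
In (NOT T OR NOT U), NOT T is now false; NOT U must hold, so U = False.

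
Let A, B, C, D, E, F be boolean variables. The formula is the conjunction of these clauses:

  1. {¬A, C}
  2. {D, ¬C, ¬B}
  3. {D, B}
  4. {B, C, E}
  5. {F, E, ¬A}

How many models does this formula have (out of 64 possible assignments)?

Case analysis on B and C:
  B=T, C=T: 7 of the 16 assignments to (A,D,E,F) work.
  B=T, C=F: forces A=F; D, E, F free → 2^3 = 8.
  B=F, C=T: 7 of the 16 assignments to (A,D,E,F) work.
  B=F, C=F: remaining (A,D,E,F) ∈ {(F,T,T,F); (F,T,T,T)} — 2.
Total: 7 + 8 + 7 + 2 = 24.

24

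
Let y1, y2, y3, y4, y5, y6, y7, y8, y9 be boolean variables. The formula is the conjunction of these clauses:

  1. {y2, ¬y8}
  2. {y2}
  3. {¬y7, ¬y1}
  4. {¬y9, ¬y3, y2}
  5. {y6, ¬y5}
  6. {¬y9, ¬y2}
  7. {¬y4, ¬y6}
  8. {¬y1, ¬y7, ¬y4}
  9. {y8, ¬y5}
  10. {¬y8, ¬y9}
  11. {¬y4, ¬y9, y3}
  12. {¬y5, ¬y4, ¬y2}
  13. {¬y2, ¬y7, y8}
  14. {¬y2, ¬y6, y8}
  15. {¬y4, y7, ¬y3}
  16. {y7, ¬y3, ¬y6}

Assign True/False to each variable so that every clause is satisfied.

(y2) is a unit clause, so y2 = True.
(¬y9) is a unit clause, so y9 = False.
y1 occurs only negated in the remaining clauses — set y1 = False.
y3 occurs only negated in the remaining clauses — set y3 = False.
Set y4 = False and propagate.
Try y5 = False.
The remaining clauses are satisfied by y6 = True, y7 = False, y8 = True.
Every clause has at least one true literal under this assignment.

y1 = 0, y2 = 1, y3 = 0, y4 = 0, y5 = 0, y6 = 1, y7 = 0, y8 = 1, y9 = 0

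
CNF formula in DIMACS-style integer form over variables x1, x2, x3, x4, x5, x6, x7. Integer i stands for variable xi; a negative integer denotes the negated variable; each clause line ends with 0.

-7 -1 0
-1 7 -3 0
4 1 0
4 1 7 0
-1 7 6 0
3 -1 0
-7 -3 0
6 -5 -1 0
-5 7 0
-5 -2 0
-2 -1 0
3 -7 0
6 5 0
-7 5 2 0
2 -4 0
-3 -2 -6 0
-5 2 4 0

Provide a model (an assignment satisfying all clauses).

Branch on x1: take x1 = False.
  then x4 is forced to True.
  then x2 is forced to True.
  then x5 is forced to False.
  then x6 is forced to True.
  then x3 is forced to False.
  then x7 is forced to False.

x1=False, x2=True, x3=False, x4=True, x5=False, x6=True, x7=False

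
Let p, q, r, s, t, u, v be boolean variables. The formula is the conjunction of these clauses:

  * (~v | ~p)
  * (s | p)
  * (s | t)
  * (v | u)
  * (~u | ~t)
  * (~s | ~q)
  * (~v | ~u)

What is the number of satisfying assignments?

8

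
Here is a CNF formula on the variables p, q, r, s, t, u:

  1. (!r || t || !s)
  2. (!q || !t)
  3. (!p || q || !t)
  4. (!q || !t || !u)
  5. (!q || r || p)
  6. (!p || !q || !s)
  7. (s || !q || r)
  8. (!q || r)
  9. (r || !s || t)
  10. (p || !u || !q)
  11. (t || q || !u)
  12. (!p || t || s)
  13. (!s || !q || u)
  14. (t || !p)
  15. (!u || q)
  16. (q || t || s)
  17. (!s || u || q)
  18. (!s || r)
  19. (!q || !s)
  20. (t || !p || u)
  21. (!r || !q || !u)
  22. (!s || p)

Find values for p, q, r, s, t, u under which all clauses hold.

Set p = False and propagate.
  then s is forced to False.
For the remaining variables, q = False, r = False, t = True, u = False works.

p = F  q = F  r = F  s = F  t = T  u = F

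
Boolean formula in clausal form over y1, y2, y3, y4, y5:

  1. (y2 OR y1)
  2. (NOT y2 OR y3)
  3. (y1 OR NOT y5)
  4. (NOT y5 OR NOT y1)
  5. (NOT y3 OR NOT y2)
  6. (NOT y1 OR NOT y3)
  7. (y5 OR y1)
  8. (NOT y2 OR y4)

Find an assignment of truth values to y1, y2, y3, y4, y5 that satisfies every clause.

y1=T, y2=F, y3=F, y4=F, y5=F

Set y1 = True and propagate.
  then y5 is forced to False.
  then y3 is forced to False.
  then y2 is forced to False.
y4 is now unconstrained; take y4 = False.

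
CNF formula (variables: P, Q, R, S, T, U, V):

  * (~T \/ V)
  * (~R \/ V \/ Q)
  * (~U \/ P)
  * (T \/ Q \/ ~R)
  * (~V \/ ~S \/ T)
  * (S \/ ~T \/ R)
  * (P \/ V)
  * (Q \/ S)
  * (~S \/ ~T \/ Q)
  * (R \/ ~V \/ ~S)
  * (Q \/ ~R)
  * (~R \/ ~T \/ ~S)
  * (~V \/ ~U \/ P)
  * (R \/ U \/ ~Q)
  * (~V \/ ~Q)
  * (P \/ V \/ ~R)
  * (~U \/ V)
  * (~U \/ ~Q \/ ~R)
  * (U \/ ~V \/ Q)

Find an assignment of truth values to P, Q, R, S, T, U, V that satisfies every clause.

P=1, Q=1, R=1, S=1, T=0, U=0, V=0

Check each clause:
  1. (V \/ ~T) — ~T is true.
  2. (V \/ ~R \/ Q) — Q is true.
  3. (P \/ ~U) — P is true.
  4. (~R \/ T \/ Q) — Q is true.
  5. (T \/ ~V \/ ~S) — ~V is true.
  6. (S \/ R \/ ~T) — R is true.
  7. (P \/ V) — P is true.
  8. (S \/ Q) — Q is true.
  9. (~T \/ ~S \/ Q) — Q is true.
  10. (~V \/ ~S \/ R) — ~V is true.
  11. (~R \/ Q) — Q is true.
  12. (~R \/ ~S \/ ~T) — ~T is true.
  13. (~U \/ P \/ ~V) — ~V is true.
  14. (~Q \/ U \/ R) — R is true.
  15. (~Q \/ ~V) — ~V is true.
  16. (P \/ ~R \/ V) — P is true.
  17. (~U \/ V) — ~U is true.
  18. (~R \/ ~Q \/ ~U) — ~U is true.
  19. (Q \/ U \/ ~V) — ~V is true.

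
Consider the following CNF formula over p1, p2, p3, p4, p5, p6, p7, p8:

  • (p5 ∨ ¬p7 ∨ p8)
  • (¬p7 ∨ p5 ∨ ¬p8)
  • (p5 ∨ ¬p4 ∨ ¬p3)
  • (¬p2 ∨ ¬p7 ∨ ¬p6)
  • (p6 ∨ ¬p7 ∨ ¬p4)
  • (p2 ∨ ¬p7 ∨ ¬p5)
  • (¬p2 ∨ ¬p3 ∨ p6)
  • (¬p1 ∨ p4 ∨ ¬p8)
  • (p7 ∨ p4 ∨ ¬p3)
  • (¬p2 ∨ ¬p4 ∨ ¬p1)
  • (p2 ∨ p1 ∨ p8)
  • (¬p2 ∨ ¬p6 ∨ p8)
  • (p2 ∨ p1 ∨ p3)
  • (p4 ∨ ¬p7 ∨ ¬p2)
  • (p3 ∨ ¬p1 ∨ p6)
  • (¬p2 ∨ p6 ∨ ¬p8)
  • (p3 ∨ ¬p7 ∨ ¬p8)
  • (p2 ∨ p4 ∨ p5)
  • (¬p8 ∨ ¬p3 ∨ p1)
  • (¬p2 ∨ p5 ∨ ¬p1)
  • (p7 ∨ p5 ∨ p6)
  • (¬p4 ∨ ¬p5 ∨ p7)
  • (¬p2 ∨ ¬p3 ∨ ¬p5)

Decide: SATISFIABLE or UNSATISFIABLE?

SATISFIABLE

Set p1 = True and propagate.
Try p2 = False.
For the remaining variables, p3 = False, p4 = True, p5 = False, p6 = True, p7 = False, p8 = False works.
Every clause has at least one true literal under this assignment.
So p1 = True  p2 = False  p3 = False  p4 = True  p5 = False  p6 = True  p7 = False  p8 = False is a satisfying assignment.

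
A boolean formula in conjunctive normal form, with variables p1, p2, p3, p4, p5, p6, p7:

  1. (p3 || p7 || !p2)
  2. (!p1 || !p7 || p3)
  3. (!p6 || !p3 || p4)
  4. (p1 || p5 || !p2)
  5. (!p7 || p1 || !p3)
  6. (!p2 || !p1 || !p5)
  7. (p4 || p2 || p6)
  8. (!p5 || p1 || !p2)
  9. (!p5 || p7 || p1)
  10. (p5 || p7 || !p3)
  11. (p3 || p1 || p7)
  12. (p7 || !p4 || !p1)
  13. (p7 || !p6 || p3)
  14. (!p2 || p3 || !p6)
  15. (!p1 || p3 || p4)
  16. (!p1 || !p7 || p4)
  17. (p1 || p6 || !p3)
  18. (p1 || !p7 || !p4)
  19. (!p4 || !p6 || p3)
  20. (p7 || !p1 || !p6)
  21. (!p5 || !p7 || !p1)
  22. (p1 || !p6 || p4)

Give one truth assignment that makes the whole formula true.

p1 = 1, p2 = 0, p3 = 1, p4 = 1, p5 = 0, p6 = 1, p7 = 1

Branch on p1: take p1 = True.
For the remaining variables, p2 = False, p3 = True, p4 = True, p5 = False, p6 = True, p7 = True works.
Every clause has at least one true literal under this assignment.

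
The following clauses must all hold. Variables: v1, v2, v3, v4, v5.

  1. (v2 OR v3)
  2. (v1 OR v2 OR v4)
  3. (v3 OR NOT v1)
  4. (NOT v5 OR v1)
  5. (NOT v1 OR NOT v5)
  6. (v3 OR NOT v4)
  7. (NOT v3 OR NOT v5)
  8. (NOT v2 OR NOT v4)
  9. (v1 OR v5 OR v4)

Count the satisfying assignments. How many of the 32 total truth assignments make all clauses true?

4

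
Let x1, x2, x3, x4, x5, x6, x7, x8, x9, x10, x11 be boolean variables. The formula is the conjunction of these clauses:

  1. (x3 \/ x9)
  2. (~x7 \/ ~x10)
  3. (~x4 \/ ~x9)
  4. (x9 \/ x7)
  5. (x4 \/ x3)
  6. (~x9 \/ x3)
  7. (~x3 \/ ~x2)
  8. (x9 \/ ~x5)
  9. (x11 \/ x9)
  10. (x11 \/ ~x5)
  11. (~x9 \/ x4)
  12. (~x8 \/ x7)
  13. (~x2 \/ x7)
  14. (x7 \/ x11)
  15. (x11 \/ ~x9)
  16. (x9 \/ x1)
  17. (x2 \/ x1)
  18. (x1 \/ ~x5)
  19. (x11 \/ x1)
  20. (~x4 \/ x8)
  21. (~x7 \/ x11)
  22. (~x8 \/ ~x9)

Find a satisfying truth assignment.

x1 occurs only positively in the remaining clauses — set x1 = True.
x5 occurs only negated in the remaining clauses — set x5 = False.
Branch on x2: take x2 = False.
Set x3 = True and propagate.
The remaining clauses are satisfied by x4 = True, x6 = True, x7 = True, x8 = True, x9 = False, x10 = False, x11 = True.
Check each clause:
  1. (x9 \/ x3) — x3 is true.
  2. (~x10 \/ ~x7) — ~x10 is true.
  3. (~x9 \/ ~x4) — ~x9 is true.
  4. (x9 \/ x7) — x7 is true.
  5. (x3 \/ x4) — x3 is true.
  6. (x3 \/ ~x9) — x3 is true.
  7. (~x3 \/ ~x2) — ~x2 is true.
  8. (x9 \/ ~x5) — ~x5 is true.
  9. (x11 \/ x9) — x11 is true.
  10. (x11 \/ ~x5) — x11 is true.
  11. (~x9 \/ x4) — x4 is true.
  12. (x7 \/ ~x8) — x7 is true.
  13. (x7 \/ ~x2) — ~x2 is true.
  14. (x7 \/ x11) — x11 is true.
  15. (x11 \/ ~x9) — x11 is true.
  16. (x9 \/ x1) — x1 is true.
  17. (x1 \/ x2) — x1 is true.
  18. (~x5 \/ x1) — x1 is true.
  19. (x1 \/ x11) — x1 is true.
  20. (x8 \/ ~x4) — x8 is true.
  21. (x11 \/ ~x7) — x11 is true.
  22. (~x8 \/ ~x9) — ~x9 is true.

x1 = True, x2 = False, x3 = True, x4 = True, x5 = False, x6 = True, x7 = True, x8 = True, x9 = False, x10 = False, x11 = True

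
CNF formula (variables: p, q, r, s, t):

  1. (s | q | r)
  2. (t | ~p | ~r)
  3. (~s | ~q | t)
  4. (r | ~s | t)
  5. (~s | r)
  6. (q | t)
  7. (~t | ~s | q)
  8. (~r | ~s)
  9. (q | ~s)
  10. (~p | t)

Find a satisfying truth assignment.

p = False, q = True, r = False, s = False, t = True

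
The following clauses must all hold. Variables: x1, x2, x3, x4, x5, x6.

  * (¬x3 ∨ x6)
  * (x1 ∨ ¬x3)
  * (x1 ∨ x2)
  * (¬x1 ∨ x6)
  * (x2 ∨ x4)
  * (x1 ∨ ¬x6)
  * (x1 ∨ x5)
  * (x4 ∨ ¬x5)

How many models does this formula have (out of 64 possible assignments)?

11

Case analysis on x1 and x6:
  x1=1, x6=1: x3 free; 5 ways for (x2,x4,x5) × 2^1 = 10.
  x1=1, x6=0: a clause becomes empty — 0.
  x1=0, x6=1: a clause becomes empty — 0.
  x1=0, x6=0: remaining (x2,x3,x4,x5) ∈ {(1,0,1,1)} — 1.
Total: 10 + 0 + 0 + 1 = 11.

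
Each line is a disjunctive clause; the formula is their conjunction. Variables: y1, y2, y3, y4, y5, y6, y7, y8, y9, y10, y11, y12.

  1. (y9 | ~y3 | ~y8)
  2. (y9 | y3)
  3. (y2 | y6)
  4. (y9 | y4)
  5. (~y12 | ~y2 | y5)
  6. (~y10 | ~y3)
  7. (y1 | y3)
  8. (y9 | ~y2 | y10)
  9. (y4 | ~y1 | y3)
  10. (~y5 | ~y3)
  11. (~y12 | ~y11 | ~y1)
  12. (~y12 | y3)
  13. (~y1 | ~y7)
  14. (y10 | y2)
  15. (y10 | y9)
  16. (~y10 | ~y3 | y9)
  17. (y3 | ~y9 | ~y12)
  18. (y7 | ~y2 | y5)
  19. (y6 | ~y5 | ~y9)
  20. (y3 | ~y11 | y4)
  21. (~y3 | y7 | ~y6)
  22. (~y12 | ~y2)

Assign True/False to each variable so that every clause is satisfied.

y8 occurs only negated in the remaining clauses — set y8 = False.
y12 occurs only negated in the remaining clauses — set y12 = False.
Try y1 = False.
  then y3 is forced to True.
  then y10 is forced to False.
  then y5 is forced to False.
  then y2 is forced to True.
  then y9 is forced to True.
  then y7 is forced to True.
y4, y6, y11 are now unconstrained; take y4 = False, y6 = False, y11 = True.
Every clause has at least one true literal under this assignment.

y1 = False, y2 = True, y3 = True, y4 = False, y5 = False, y6 = False, y7 = True, y8 = False, y9 = True, y10 = False, y11 = True, y12 = False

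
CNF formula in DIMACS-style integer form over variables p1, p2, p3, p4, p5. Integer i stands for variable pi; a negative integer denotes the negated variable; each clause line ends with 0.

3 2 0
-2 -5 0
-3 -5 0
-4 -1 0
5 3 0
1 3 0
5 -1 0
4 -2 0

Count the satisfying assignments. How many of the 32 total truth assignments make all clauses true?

3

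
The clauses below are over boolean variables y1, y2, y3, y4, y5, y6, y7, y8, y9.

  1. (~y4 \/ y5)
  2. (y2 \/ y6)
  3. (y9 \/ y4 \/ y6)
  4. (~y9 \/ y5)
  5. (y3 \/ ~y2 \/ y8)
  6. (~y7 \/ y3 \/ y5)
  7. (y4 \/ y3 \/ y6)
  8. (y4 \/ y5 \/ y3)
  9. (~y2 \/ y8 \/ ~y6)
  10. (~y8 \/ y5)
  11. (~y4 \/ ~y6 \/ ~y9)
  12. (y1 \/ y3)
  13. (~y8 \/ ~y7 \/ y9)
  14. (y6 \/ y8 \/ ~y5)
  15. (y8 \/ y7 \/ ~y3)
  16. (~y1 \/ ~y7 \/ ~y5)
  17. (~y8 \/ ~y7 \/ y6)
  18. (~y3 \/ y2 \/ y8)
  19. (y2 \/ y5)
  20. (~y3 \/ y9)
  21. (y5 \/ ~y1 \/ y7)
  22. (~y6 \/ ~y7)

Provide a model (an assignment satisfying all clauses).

Try y1 = False.
  then y3 is forced to True.
  then y9 is forced to True.
  then y5 is forced to True.
Branch on y2: take y2 = True.
For the remaining variables, y4 = True, y6 = False, y7 = False, y8 = True works.
Every clause has at least one true literal under this assignment.

y1=False, y2=True, y3=True, y4=True, y5=True, y6=False, y7=False, y8=True, y9=True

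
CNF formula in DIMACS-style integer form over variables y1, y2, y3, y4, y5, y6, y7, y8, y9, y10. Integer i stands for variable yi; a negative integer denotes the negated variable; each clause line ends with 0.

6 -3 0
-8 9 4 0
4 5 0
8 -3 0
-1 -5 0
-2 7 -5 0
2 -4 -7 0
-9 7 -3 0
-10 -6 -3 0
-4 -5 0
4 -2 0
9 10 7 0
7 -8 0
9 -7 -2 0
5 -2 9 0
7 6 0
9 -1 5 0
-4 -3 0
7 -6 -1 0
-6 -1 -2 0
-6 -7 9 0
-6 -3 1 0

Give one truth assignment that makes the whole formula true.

y1=F, y2=F, y3=F, y4=F, y5=T, y6=F, y7=T, y8=F, y9=F, y10=T

Pure literal: y3 appears only negated; assign y3 = False.
Try y1 = False.
For the remaining variables, y2 = False, y4 = False, y5 = True, y6 = False, y7 = True, y8 = False, y9 = False, y10 = True works.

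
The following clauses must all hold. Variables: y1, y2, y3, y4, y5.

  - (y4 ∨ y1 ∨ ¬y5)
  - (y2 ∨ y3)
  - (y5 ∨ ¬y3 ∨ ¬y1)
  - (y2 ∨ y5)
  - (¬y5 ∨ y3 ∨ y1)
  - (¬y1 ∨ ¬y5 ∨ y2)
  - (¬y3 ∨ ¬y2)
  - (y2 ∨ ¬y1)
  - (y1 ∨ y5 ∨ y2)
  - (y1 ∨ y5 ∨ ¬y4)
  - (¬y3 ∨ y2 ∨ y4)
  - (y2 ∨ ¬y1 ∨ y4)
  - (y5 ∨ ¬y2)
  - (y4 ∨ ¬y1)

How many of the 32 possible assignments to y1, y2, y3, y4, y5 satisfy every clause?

2

The models are:
  y1=F y2=F y3=T y4=T y5=T
  y1=T y2=T y3=F y4=T y5=T
That's 2 in total.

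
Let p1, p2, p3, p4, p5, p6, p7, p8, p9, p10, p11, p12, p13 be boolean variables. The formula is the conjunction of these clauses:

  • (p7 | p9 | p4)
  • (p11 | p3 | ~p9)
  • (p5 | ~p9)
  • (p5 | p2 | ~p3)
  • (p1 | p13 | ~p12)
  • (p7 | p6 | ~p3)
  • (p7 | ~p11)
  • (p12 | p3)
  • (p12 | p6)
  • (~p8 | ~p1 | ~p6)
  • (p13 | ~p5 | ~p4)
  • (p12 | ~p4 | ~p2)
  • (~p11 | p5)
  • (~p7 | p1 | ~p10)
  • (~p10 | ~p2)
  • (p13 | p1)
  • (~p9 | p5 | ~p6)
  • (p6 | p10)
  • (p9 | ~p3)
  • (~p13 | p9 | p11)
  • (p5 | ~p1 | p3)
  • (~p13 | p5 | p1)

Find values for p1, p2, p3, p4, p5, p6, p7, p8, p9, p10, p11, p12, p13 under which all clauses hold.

p1 = 0, p2 = 1, p3 = 1, p4 = 0, p5 = 1, p6 = 1, p7 = 1, p8 = 0, p9 = 1, p10 = 0, p11 = 1, p12 = 1, p13 = 1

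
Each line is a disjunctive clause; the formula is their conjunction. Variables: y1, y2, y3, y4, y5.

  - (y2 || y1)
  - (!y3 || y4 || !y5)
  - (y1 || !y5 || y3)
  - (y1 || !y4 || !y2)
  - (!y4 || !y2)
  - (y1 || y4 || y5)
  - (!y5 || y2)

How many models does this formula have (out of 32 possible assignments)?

The models are:
  y1=T y2=F y3=F y4=F y5=F
  y1=T y2=F y3=F y4=T y5=F
  y1=T y2=F y3=T y4=F y5=F
  y1=T y2=F y3=T y4=T y5=F
  y1=T y2=T y3=F y4=F y5=F
  y1=T y2=T y3=F y4=F y5=T
  y1=T y2=T y3=T y4=F y5=F
Count: 7.

7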